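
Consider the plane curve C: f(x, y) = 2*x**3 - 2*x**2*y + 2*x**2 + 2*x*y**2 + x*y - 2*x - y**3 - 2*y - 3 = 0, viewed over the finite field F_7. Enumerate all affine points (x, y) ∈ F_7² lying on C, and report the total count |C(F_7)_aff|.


Affine F_7-points: {(0, 6), (1, 2), (1, 5), (3, 0), (4, 1), (5, 0)}; count = 6.

For each of the 49 pairs (x, y) ∈ F_7², evaluate f(x, y) mod 7. Record the zeros.
  x = 0: [0↦4, 1↦1, 2↦6, 3↦6, 4↦2, 5↦2, 6↦0]  zeros at y ∈ {6}
  x = 1: [0↦6, 1↦4, 2↦0, 3↦2, 4↦4, 5↦0, 6↦5]  zeros at y ∈ {2, 5}
  x = 2: [0↦3, 1↦5, 2↦2, 3↦2, 4↦6, 5↦1, 6↦2]  zeros at y ∈ ∅
  x = 3: [0↦0, 1↦2, 2↦3, 3↦4, 4↦6, 5↦3, 6↦3]  zeros at y ∈ {0}
  x = 4: [0↦2, 1↦0, 2↦1, 3↦6, 4↦2, 5↦4, 6↦6]  zeros at y ∈ {1}
  x = 5: [0↦0, 1↦4, 2↦1, 3↦6, 4↦6, 5↦2, 6↦2]  zeros at y ∈ {0}
  x = 6: [0↦6, 1↦5, 2↦1, 3↦2, 4↦2, 5↦2, 6↦3]  zeros at y ∈ ∅
Collecting zeros: affine points = {(0, 6), (1, 2), (1, 5), (3, 0), (4, 1), (5, 0)}.
Total count |C(F_7)_aff| = 6.


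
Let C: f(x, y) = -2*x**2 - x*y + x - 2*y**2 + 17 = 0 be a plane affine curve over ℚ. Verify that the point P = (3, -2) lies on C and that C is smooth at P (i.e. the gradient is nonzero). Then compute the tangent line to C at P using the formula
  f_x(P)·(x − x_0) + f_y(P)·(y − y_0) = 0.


Tangent line at P: -9*x + 5*y + 37 = 0.

Step 1: f(3, -2) = 0, so P lies on C.
Step 2: partial derivatives
  f_x(x, y) = -4*x - y + 1, f_y(x, y) = -x - 4*y.
  f_x(P) = -9, f_y(P) = 5 (gradient nonzero, so P is smooth).
Step 3: tangent line at P: -9·(x − 3) + 5·(y − -2) = 0.
Expanding: -9*x + 5*y + 37 = 0.


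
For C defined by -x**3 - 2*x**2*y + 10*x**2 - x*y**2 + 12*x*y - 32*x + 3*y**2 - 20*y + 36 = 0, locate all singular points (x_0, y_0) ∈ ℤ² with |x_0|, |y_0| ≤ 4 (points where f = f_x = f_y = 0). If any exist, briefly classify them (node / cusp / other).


Singular points: {(2, 2)}; classification: cusp.

Compute partial derivatives:
  f_x = -3*x**2 - 4*x*y + 20*x - y**2 + 12*y - 32.
  f_y = -2*x**2 - 2*x*y + 12*x + 6*y - 20.
Scan x_0 ∈ {−4, ..., 4}. For each x_0, f_y(x_0, y) is a polynomial in y; find its integer roots y ∈ {−4, ..., 4}, then test f_x and f at those candidates.
  x = -4: f_y(-4, y) = 14*y - 100; no integer root y with |y| ≤ 4.
  x = -3: f_y(-3, y) = 12*y - 74; no integer root y with |y| ≤ 4.
  x = -2: f_y(-2, y) = 10*y - 52; no integer root y with |y| ≤ 4.
  x = -1: f_y(-1, y) = 8*y - 34; no integer root y with |y| ≤ 4.
  x = 0: f_y(0, y) = 6*y - 20; no integer root y with |y| ≤ 4.
  x = 1: f_y(1, y) = 4*y - 10; no integer root y with |y| ≤ 4.
  x = 2: f_y(2, y) = 2*y - 4; vanishes at y ∈ {2}. (2, 2): f_x = 0, f = 0 — SINGULAR.
  x = 3: f_y(3, y) = -2; no integer root y with |y| ≤ 4.
  x = 4: f_y(4, y) = -2*y - 4; vanishes at y ∈ {-2}. (4, -2): f_x = 4 ≠ 0.
Only singular point on the grid: (2, 2).
Classify: substitute x = 2 + u, y = 2 + v and expand: f = -u**3 - 2*u**2*v - u*v**2 + v**2.
No constant or linear terms (consistent with a singular point). Quadratic part: v**2. Cubic part: -u**3 - 2*u**2*v - u*v**2.
The quadratic part v**2 is a perfect square, so there is a single (double) tangent line v = 0, i.e. y = 2. Restricting the cubic part to that line (v = 0) leaves -u**3 ≠ 0, so f is not divisible by v and the branch is v² ≈ u**3 to lowest order — this is a cusp.
Classification: cusp.


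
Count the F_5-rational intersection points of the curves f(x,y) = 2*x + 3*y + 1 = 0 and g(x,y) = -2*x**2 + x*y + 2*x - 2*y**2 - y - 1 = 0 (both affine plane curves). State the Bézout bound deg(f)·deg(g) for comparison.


Common zeros: {(2, 0)}; count = 1; Bézout bound = 2.

deg(f) = 1, deg(g) = 2, so Bézout bound = 2.
Scan x ∈ F_5. For each x, list the y ∈ F_5 with f(x, y) ≡ 0 and those with g(x, y) ≡ 0 (mod 5); the common zeros in that column are the intersection.
  x = 0: f ≡ 0 at y ∈ {3}; g ≡ 0 at y ∈ ∅; common: ∅.
  x = 1: f ≡ 0 at y ∈ {4}; g ≡ 0 at y ∈ ∅; common: ∅.
  x = 2: f ≡ 0 at y ∈ {0}; g ≡ 0 at y ∈ {0, 3}; common: {0}.
  x = 3: f ≡ 0 at y ∈ {1}; g ≡ 0 at y ∈ {3}; common: ∅.
  x = 4: f ≡ 0 at y ∈ {2}; g ≡ 0 at y ∈ {0, 4}; common: ∅.
Collecting: common zeros = {(2, 0)}, so the count is 1.
Comparison with the Bézout bound: 1 ≤ 2 = deg(f)·deg(g), as expected for curves with no common component (the affine F_5-count falls short of the bound because intersections may lie at infinity, over extension fields, or carry multiplicity).


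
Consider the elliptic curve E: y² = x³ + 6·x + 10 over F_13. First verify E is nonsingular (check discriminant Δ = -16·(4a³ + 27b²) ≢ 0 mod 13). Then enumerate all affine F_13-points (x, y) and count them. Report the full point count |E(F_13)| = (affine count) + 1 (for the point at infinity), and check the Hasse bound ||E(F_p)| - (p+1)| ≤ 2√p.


Affine points = {(0, 6), (0, 7), (1, 2), (1, 11), (2, 2), (2, 11), (3, 4), (3, 9), (5, 3), (5, 10), (9, 0), (10, 2), (10, 11), (11, 4), (11, 9), (12, 4), (12, 9)}; affine count = 17; |E(F_13)| = 18.

Discriminant check: Δ ∝ 4a³ + 27b² = 4·6³ + 27·10² = 4·216 + 27·100 ≡ 2 (mod 13). Nonzero ⇒ E is nonsingular.
For each x ∈ F_13, compute rhs = x³ + 6·x + 10 mod 13, then count y ∈ F_13 with y² ≡ rhs.
  x = 0: rhs = 10, matching y values: 6, 7 (2 points).
  x = 1: rhs = 4, matching y values: 2, 11 (2 points).
  x = 2: rhs = 4, matching y values: 2, 11 (2 points).
  x = 3: rhs = 3, matching y values: 4, 9 (2 points).
  x = 4: rhs = 7, matching y values: none (0 points).
  x = 5: rhs = 9, matching y values: 3, 10 (2 points).
  x = 6: rhs = 2, matching y values: none (0 points).
  x = 7: rhs = 5, matching y values: none (0 points).
  x = 8: rhs = 11, matching y values: none (0 points).
  x = 9: rhs = 0, matching y values: 0 (1 points).
  x = 10: rhs = 4, matching y values: 2, 11 (2 points).
  x = 11: rhs = 3, matching y values: 4, 9 (2 points).
  x = 12: rhs = 3, matching y values: 4, 9 (2 points).
Total affine count: 17.
Full point count |E(F_13)| = 17 + 1 = 18.
Hasse bound: |18 − (13+1)| = |4| = 4 ≤ 2√13 ≈ 7.2111 ✓.


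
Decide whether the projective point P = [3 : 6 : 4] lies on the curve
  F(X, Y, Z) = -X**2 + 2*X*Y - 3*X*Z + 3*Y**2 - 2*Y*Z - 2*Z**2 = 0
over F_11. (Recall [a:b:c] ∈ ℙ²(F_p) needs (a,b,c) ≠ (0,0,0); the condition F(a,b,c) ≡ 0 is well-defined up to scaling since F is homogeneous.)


F(3,6,4) ≡ 8 (mod 11); P is NOT on the curve.

Evaluate F(3, 6, 4) term-by-term (mod 11).
  -X**2 ↦ -1·9·1·1 = -9
  2*X*Y ↦ 2·3·6·1 = 36
  -3*X*Z ↦ -3·3·1·4 = -36
  3*Y**2 ↦ 3·1·36·1 = 108
  -2*Y*Z ↦ -2·1·6·4 = -48
  -2*Z**2 ↦ -2·1·1·16 = -32
Sum: F(3, 6, 4) = (-9) + (36) + (-36) + (108) + (-48) + (-32) = 19.
Reducing mod 11: 19 ≡ 8 (mod 11).
Since F(a, b, c) ≡ 8 ≠ 0 (mod 11), P does NOT lie on the curve.


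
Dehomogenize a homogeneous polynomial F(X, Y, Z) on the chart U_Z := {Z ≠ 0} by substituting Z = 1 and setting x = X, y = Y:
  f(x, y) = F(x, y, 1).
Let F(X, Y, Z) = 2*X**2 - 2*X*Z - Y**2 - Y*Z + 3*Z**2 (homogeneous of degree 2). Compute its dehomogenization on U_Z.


f(x, y) = 2*x**2 - 2*x - y**2 - y + 3

On U_Z we set Z = 1. Each monomial c·X^i·Y^j·Z^k in F becomes c·x^i·y^j·1^k = c·x^i·y^j.
Substituting Z = 1: F(X, Y, 1) = 2*x**2 - 2*x - y**2 - y + 3.
Note: deg(f) ≤ deg(F) = 2; strict inequality happens when F is divisible by Z (lost terms).


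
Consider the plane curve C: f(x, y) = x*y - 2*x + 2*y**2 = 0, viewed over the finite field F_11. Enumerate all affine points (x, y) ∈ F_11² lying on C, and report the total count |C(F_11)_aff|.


Affine F_11-points: {(0, 0), (2, 1), (2, 9), (4, 3), (4, 6), (6, 4), (8, 8), (8, 10), (9, 5), (9, 7)}; count = 10.

For each of the 121 pairs (x, y) ∈ F_11², evaluate f(x, y) mod 11. Record the zeros.
  x = 0: [0↦0, 1↦2, 2↦8, 3↦7, 4↦10, 5↦6, 6↦6, 7↦10, 8↦7, 9↦8, 10↦2]  zeros at y ∈ {0}
  x = 1: [0↦9, 1↦1, 2↦8, 3↦8, 4↦1, 5↦9, 6↦10, 7↦4, 8↦2, 9↦4, 10↦10]  zeros at y ∈ ∅
  x = 2: [0↦7, 1↦0, 2↦8, 3↦9, 4↦3, 5↦1, 6↦3, 7↦9, 8↦8, 9↦0, 10↦7]  zeros at y ∈ {1, 9}
  x = 3: [0↦5, 1↦10, 2↦8, 3↦10, 4↦5, 5↦4, 6↦7, 7↦3, 8↦3, 9↦7, 10↦4]  zeros at y ∈ ∅
  x = 4: [0↦3, 1↦9, 2↦8, 3↦0, 4↦7, 5↦7, 6↦0, 7↦8, 8↦9, 9↦3, 10↦1]  zeros at y ∈ {3, 6}
  x = 5: [0↦1, 1↦8, 2↦8, 3↦1, 4↦9, 5↦10, 6↦4, 7↦2, 8↦4, 9↦10, 10↦9]  zeros at y ∈ ∅
  x = 6: [0↦10, 1↦7, 2↦8, 3↦2, 4↦0, 5↦2, 6↦8, 7↦7, 8↦10, 9↦6, 10↦6]  zeros at y ∈ {4}
  x = 7: [0↦8, 1↦6, 2↦8, 3↦3, 4↦2, 5↦5, 6↦1, 7↦1, 8↦5, 9↦2, 10↦3]  zeros at y ∈ ∅
  x = 8: [0↦6, 1↦5, 2↦8, 3↦4, 4↦4, 5↦8, 6↦5, 7↦6, 8↦0, 9↦9, 10↦0]  zeros at y ∈ {8, 10}
  x = 9: [0↦4, 1↦4, 2↦8, 3↦5, 4↦6, 5↦0, 6↦9, 7↦0, 8↦6, 9↦5, 10↦8]  zeros at y ∈ {5, 7}
  x = 10: [0↦2, 1↦3, 2↦8, 3↦6, 4↦8, 5↦3, 6↦2, 7↦5, 8↦1, 9↦1, 10↦5]  zeros at y ∈ ∅
Collecting zeros: affine points = {(0, 0), (2, 1), (2, 9), (4, 3), (4, 6), (6, 4), (8, 8), (8, 10), (9, 5), (9, 7)}.
Total count |C(F_11)_aff| = 10.


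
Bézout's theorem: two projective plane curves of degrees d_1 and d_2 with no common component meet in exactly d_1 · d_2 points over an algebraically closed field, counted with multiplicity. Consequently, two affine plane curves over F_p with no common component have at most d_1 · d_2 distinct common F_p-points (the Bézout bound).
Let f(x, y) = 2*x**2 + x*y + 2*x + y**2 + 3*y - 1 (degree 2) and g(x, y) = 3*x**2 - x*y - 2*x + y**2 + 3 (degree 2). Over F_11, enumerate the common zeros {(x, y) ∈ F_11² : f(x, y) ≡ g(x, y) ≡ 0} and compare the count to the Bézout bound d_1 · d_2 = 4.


Common zeros: {(2, 0)}; count = 1; Bézout bound = 4.

deg(f) = 2, deg(g) = 2, so Bézout bound = 4.
Scan x ∈ F_11. For each x, list the y ∈ F_11 with f(x, y) ≡ 0 and those with g(x, y) ≡ 0 (mod 11); the common zeros in that column are the intersection.
  x = 0: f ≡ 0 at y ∈ ∅; g ≡ 0 at y ∈ ∅; common: ∅.
  x = 1: f ≡ 0 at y ∈ {8, 10}; g ≡ 0 at y ∈ ∅; common: ∅.
  x = 2: f ≡ 0 at y ∈ {0, 6}; g ≡ 0 at y ∈ {0, 2}; common: {0}.
  x = 3: f ≡ 0 at y ∈ ∅; g ≡ 0 at y ∈ {1, 2}; common: ∅.
  x = 4: f ≡ 0 at y ∈ {5, 10}; g ≡ 0 at y ∈ {6, 9}; common: ∅.
  x = 5: f ≡ 0 at y ∈ {6, 8}; g ≡ 0 at y ∈ ∅; common: ∅.
  x = 6: f ≡ 0 at y ∈ ∅; g ≡ 0 at y ∈ {0, 6}; common: ∅.
  x = 7: f ≡ 0 at y ∈ ∅; g ≡ 0 at y ∈ {9}; common: ∅.
  x = 8: f ≡ 0 at y ∈ {0}; g ≡ 0 at y ∈ ∅; common: ∅.
  x = 9: f ≡ 0 at y ∈ {5}; g ≡ 0 at y ∈ {1, 8}; common: ∅.
  x = 10: f ≡ 0 at y ∈ ∅; g ≡ 0 at y ∈ ∅; common: ∅.
Collecting: common zeros = {(2, 0)}, so the count is 1.
Comparison with the Bézout bound: 1 ≤ 4 = deg(f)·deg(g), as expected for curves with no common component (the affine F_11-count falls short of the bound because intersections may lie at infinity, over extension fields, or carry multiplicity).


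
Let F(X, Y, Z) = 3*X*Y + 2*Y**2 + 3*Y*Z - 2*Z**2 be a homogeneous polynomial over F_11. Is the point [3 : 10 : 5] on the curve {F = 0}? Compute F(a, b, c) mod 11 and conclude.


F(3,10,5) ≡ 5 (mod 11); P is NOT on the curve.

Evaluate F(3, 10, 5) term-by-term (mod 11).
  3*X*Y ↦ 3·3·10·1 = 90
  2*Y**2 ↦ 2·1·100·1 = 200
  3*Y*Z ↦ 3·1·10·5 = 150
  -2*Z**2 ↦ -2·1·1·25 = -50
Sum: F(3, 10, 5) = (90) + (200) + (150) + (-50) = 390.
Reducing mod 11: 390 ≡ 5 (mod 11).
Since F(a, b, c) ≡ 5 ≠ 0 (mod 11), P does NOT lie on the curve.


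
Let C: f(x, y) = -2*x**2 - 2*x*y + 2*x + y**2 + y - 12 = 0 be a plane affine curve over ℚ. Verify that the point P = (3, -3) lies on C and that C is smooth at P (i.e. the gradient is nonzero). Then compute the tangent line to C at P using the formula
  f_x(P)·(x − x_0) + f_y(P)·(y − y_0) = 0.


Tangent line at P: -4*x - 11*y - 21 = 0.

Step 1: f(3, -3) = 0, so P lies on C.
Step 2: partial derivatives
  f_x(x, y) = -4*x - 2*y + 2, f_y(x, y) = -2*x + 2*y + 1.
  f_x(P) = -4, f_y(P) = -11 (gradient nonzero, so P is smooth).
Step 3: tangent line at P: -4·(x − 3) + -11·(y − -3) = 0.
Expanding: -4*x - 11*y - 21 = 0.


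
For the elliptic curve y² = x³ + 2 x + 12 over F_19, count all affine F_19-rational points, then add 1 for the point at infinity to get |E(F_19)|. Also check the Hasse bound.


Affine points = {(2, 9), (2, 10), (3, 8), (3, 11), (10, 5), (10, 14), (11, 4), (11, 15), (12, 4), (12, 15), (15, 4), (15, 15), (16, 6), (16, 13), (17, 0), (18, 3), (18, 16)}; affine count = 17; |E(F_19)| = 18.

Discriminant check: Δ ∝ 4a³ + 27b² = 4·2³ + 27·12² = 4·8 + 27·144 ≡ 6 (mod 19). Nonzero ⇒ E is nonsingular.
For each x ∈ F_19, compute rhs = x³ + 2·x + 12 mod 19, then count y ∈ F_19 with y² ≡ rhs.
  x = 0: rhs = 12, matching y values: none (0 points).
  x = 1: rhs = 15, matching y values: none (0 points).
  x = 2: rhs = 5, matching y values: 9, 10 (2 points).
  x = 3: rhs = 7, matching y values: 8, 11 (2 points).
  x = 4: rhs = 8, matching y values: none (0 points).
  x = 5: rhs = 14, matching y values: none (0 points).
  x = 6: rhs = 12, matching y values: none (0 points).
  x = 7: rhs = 8, matching y values: none (0 points).
  x = 8: rhs = 8, matching y values: none (0 points).
  x = 9: rhs = 18, matching y values: none (0 points).
  x = 10: rhs = 6, matching y values: 5, 14 (2 points).
  x = 11: rhs = 16, matching y values: 4, 15 (2 points).
  x = 12: rhs = 16, matching y values: 4, 15 (2 points).
  x = 13: rhs = 12, matching y values: none (0 points).
  x = 14: rhs = 10, matching y values: none (0 points).
  x = 15: rhs = 16, matching y values: 4, 15 (2 points).
  x = 16: rhs = 17, matching y values: 6, 13 (2 points).
  x = 17: rhs = 0, matching y values: 0 (1 points).
  x = 18: rhs = 9, matching y values: 3, 16 (2 points).
Total affine count: 17.
Full point count |E(F_19)| = 17 + 1 = 18.
Hasse bound: |18 − (19+1)| = |-2| = 2 ≤ 2√19 ≈ 8.7178 ✓.


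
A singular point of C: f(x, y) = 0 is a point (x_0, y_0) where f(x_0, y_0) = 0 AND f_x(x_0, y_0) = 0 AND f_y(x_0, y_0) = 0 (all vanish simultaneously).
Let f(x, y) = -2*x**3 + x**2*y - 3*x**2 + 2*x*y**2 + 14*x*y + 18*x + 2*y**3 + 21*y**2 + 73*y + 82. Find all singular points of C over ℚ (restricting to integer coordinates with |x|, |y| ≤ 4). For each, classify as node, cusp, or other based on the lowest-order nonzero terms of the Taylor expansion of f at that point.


Singular points: {(-1, -3)}; classification: cusp.

Compute partial derivatives:
  f_x = -6*x**2 + 2*x*y - 6*x + 2*y**2 + 14*y + 18.
  f_y = x**2 + 4*x*y + 14*x + 6*y**2 + 42*y + 73.
Scan x_0 ∈ {−4, ..., 4}. For each x_0, f_y(x_0, y) is a polynomial in y; find its integer roots y ∈ {−4, ..., 4}, then test f_x and f at those candidates.
  x = -4: f_y(-4, y) = 6*y**2 + 26*y + 33; no integer root y with |y| ≤ 4.
  x = -3: f_y(-3, y) = 6*y**2 + 30*y + 40; no integer root y with |y| ≤ 4.
  x = -2: f_y(-2, y) = 6*y**2 + 34*y + 49; no integer root y with |y| ≤ 4.
  x = -1: f_y(-1, y) = 6*y**2 + 38*y + 60; vanishes at y ∈ {-3}. (-1, -3): f_x = 0, f = 0 — SINGULAR.
  x = 0: f_y(0, y) = 6*y**2 + 42*y + 73; no integer root y with |y| ≤ 4.
  x = 1: f_y(1, y) = 6*y**2 + 46*y + 88; vanishes at y ∈ {-4}. (1, -4): f_x = -26 ≠ 0.
  x = 2: f_y(2, y) = 6*y**2 + 50*y + 105; no integer root y with |y| ≤ 4.
  x = 3: f_y(3, y) = 6*y**2 + 54*y + 124; no integer root y with |y| ≤ 4.
  x = 4: f_y(4, y) = 6*y**2 + 58*y + 145; no integer root y with |y| ≤ 4.
Only singular point on the grid: (-1, -3).
Classify: substitute x = -1 + u, y = -3 + v and expand: f = -2*u**3 + u**2*v + 2*u*v**2 + 2*v**3 + v**2.
No constant or linear terms (consistent with a singular point). Quadratic part: v**2. Cubic part: -2*u**3 + u**2*v + 2*u*v**2 + 2*v**3.
The quadratic part v**2 is a perfect square, so there is a single (double) tangent line v = 0, i.e. y = -3. Restricting the cubic part to that line (v = 0) leaves -2*u**3 ≠ 0, so f is not divisible by v and the branch is v² ≈ 2*u**3 to lowest order — this is a cusp.
Classification: cusp.


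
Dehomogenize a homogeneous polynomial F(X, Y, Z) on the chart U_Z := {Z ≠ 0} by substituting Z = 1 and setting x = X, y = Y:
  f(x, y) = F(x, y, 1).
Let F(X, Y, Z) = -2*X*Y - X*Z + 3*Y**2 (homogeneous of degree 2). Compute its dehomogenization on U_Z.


f(x, y) = -2*x*y - x + 3*y**2

On U_Z we set Z = 1. Each monomial c·X^i·Y^j·Z^k in F becomes c·x^i·y^j·1^k = c·x^i·y^j.
Substituting Z = 1: F(X, Y, 1) = -2*x*y - x + 3*y**2.
Note: deg(f) ≤ deg(F) = 2; strict inequality happens when F is divisible by Z (lost terms).


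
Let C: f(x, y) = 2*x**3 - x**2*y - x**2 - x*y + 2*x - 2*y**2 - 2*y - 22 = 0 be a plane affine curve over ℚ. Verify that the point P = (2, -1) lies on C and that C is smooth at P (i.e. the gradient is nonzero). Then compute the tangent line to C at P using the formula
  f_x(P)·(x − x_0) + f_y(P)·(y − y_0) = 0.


Tangent line at P: 27*x - 4*y - 58 = 0.

Step 1: f(2, -1) = 0, so P lies on C.
Step 2: partial derivatives
  f_x(x, y) = 6*x**2 - 2*x*y - 2*x - y + 2, f_y(x, y) = -x**2 - x - 4*y - 2.
  f_x(P) = 27, f_y(P) = -4 (gradient nonzero, so P is smooth).
Step 3: tangent line at P: 27·(x − 2) + -4·(y − -1) = 0.
Expanding: 27*x - 4*y - 58 = 0.


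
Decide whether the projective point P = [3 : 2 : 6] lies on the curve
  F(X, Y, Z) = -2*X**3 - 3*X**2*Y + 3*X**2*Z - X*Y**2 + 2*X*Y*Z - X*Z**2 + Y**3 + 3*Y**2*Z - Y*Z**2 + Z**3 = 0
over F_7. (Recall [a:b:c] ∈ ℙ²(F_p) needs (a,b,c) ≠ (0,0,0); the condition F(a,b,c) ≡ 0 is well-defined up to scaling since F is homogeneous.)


F(3,2,6) ≡ 6 (mod 7); P is NOT on the curve.

Evaluate F(3, 2, 6) term-by-term (mod 7).
  -2*X**3 ↦ -2·27·1·1 = -54
  -3*X**2*Y ↦ -3·9·2·1 = -54
  3*X**2*Z ↦ 3·9·1·6 = 162
  -X*Y**2 ↦ -1·3·4·1 = -12
  2*X*Y*Z ↦ 2·3·2·6 = 72
  -X*Z**2 ↦ -1·3·1·36 = -108
  Y**3 ↦ 1·1·8·1 = 8
  3*Y**2*Z ↦ 3·1·4·6 = 72
  -Y*Z**2 ↦ -1·1·2·36 = -72
  Z**3 ↦ 1·1·1·216 = 216
Sum: F(3, 2, 6) = (-54) + (-54) + (162) + (-12) + (72) + (-108) + (8) + (72) + (-72) + (216) = 230.
Reducing mod 7: 230 ≡ 6 (mod 7).
Since F(a, b, c) ≡ 6 ≠ 0 (mod 7), P does NOT lie on the curve.


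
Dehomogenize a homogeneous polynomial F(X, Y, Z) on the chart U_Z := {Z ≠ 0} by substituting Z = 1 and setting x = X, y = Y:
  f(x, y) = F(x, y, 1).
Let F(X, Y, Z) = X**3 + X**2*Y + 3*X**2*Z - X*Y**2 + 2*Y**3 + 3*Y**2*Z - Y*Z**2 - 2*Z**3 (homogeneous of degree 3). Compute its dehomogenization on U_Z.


f(x, y) = x**3 + x**2*y + 3*x**2 - x*y**2 + 2*y**3 + 3*y**2 - y - 2

On U_Z we set Z = 1. Each monomial c·X^i·Y^j·Z^k in F becomes c·x^i·y^j·1^k = c·x^i·y^j.
Substituting Z = 1: F(X, Y, 1) = x**3 + x**2*y + 3*x**2 - x*y**2 + 2*y**3 + 3*y**2 - y - 2.
Note: deg(f) ≤ deg(F) = 3; strict inequality happens when F is divisible by Z (lost terms).


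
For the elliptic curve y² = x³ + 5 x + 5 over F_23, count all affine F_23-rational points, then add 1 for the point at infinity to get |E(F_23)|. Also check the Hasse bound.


Affine points = {(2, 0), (3, 1), (3, 22), (13, 6), (13, 17), (14, 6), (14, 17), (16, 8), (16, 15), (17, 9), (17, 14), (18, 4), (18, 19), (19, 6), (19, 17), (20, 3), (20, 20)}; affine count = 17; |E(F_23)| = 18.

Discriminant check: Δ ∝ 4a³ + 27b² = 4·5³ + 27·5² = 4·125 + 27·25 ≡ 2 (mod 23). Nonzero ⇒ E is nonsingular.
For each x ∈ F_23, compute rhs = x³ + 5·x + 5 mod 23, then count y ∈ F_23 with y² ≡ rhs.
  x = 0: rhs = 5, matching y values: none (0 points).
  x = 1: rhs = 11, matching y values: none (0 points).
  x = 2: rhs = 0, matching y values: 0 (1 points).
  x = 3: rhs = 1, matching y values: 1, 22 (2 points).
  x = 4: rhs = 20, matching y values: none (0 points).
  x = 5: rhs = 17, matching y values: none (0 points).
  x = 6: rhs = 21, matching y values: none (0 points).
  x = 7: rhs = 15, matching y values: none (0 points).
  x = 8: rhs = 5, matching y values: none (0 points).
  x = 9: rhs = 20, matching y values: none (0 points).
  x = 10: rhs = 20, matching y values: none (0 points).
  x = 11: rhs = 11, matching y values: none (0 points).
  x = 12: rhs = 22, matching y values: none (0 points).
  x = 13: rhs = 13, matching y values: 6, 17 (2 points).
  x = 14: rhs = 13, matching y values: 6, 17 (2 points).
  x = 15: rhs = 5, matching y values: none (0 points).
  x = 16: rhs = 18, matching y values: 8, 15 (2 points).
  x = 17: rhs = 12, matching y values: 9, 14 (2 points).
  x = 18: rhs = 16, matching y values: 4, 19 (2 points).
  x = 19: rhs = 13, matching y values: 6, 17 (2 points).
  x = 20: rhs = 9, matching y values: 3, 20 (2 points).
  x = 21: rhs = 10, matching y values: none (0 points).
  x = 22: rhs = 22, matching y values: none (0 points).
Total affine count: 17.
Full point count |E(F_23)| = 17 + 1 = 18.
Hasse bound: |18 − (23+1)| = |-6| = 6 ≤ 2√23 ≈ 9.5917 ✓.


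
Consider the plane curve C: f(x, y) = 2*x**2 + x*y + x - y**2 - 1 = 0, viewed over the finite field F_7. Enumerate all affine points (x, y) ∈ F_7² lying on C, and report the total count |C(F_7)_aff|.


Affine F_7-points: {(1, 2), (1, 6), (4, 0), (4, 4), (6, 0), (6, 6)}; count = 6.

For each of the 49 pairs (x, y) ∈ F_7², evaluate f(x, y) mod 7. Record the zeros.
  x = 0: [0↦6, 1↦5, 2↦2, 3↦4, 4↦4, 5↦2, 6↦5]  zeros at y ∈ ∅
  x = 1: [0↦2, 1↦2, 2↦0, 3↦3, 4↦4, 5↦3, 6↦0]  zeros at y ∈ {2, 6}
  x = 2: [0↦2, 1↦3, 2↦2, 3↦6, 4↦1, 5↦1, 6↦6]  zeros at y ∈ ∅
  x = 3: [0↦6, 1↦1, 2↦1, 3↦6, 4↦2, 5↦3, 6↦2]  zeros at y ∈ ∅
  x = 4: [0↦0, 1↦3, 2↦4, 3↦3, 4↦0, 5↦2, 6↦2]  zeros at y ∈ {0, 4}
  x = 5: [0↦5, 1↦2, 2↦4, 3↦4, 4↦2, 5↦5, 6↦6]  zeros at y ∈ ∅
  x = 6: [0↦0, 1↦5, 2↦1, 3↦2, 4↦1, 5↦5, 6↦0]  zeros at y ∈ {0, 6}
Collecting zeros: affine points = {(1, 2), (1, 6), (4, 0), (4, 4), (6, 0), (6, 6)}.
Total count |C(F_7)_aff| = 6.


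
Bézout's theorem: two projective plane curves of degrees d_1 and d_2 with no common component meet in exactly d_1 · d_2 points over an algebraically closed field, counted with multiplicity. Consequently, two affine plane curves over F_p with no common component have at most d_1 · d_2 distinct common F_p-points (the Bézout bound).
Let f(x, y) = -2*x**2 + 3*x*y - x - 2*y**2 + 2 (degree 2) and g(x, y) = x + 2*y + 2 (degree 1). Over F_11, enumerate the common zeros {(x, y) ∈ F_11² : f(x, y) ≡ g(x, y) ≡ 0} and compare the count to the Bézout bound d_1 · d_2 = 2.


Common zeros: {(0, 10), (4, 8)}; count = 2; Bézout bound = 2.

deg(f) = 2, deg(g) = 1, so Bézout bound = 2.
Scan x ∈ F_11. For each x, list the y ∈ F_11 with f(x, y) ≡ 0 and those with g(x, y) ≡ 0 (mod 11); the common zeros in that column are the intersection.
  x = 0: f ≡ 0 at y ∈ {1, 10}; g ≡ 0 at y ∈ {10}; common: {10}.
  x = 1: f ≡ 0 at y ∈ {1, 6}; g ≡ 0 at y ∈ {4}; common: ∅.
  x = 2: f ≡ 0 at y ∈ {6, 8}; g ≡ 0 at y ∈ {9}; common: ∅.
  x = 3: f ≡ 0 at y ∈ ∅; g ≡ 0 at y ∈ {3}; common: ∅.
  x = 4: f ≡ 0 at y ∈ {8, 9}; g ≡ 0 at y ∈ {8}; common: {8}.
  x = 5: f ≡ 0 at y ∈ ∅; g ≡ 0 at y ∈ {2}; common: ∅.
  x = 6: f ≡ 0 at y ∈ ∅; g ≡ 0 at y ∈ {7}; common: ∅.
  x = 7: f ≡ 0 at y ∈ ∅; g ≡ 0 at y ∈ {1}; common: ∅.
  x = 8: f ≡ 0 at y ∈ ∅; g ≡ 0 at y ∈ {6}; common: ∅.
  x = 9: f ≡ 0 at y ∈ {9, 10}; g ≡ 0 at y ∈ {0}; common: ∅.
  x = 10: f ≡ 0 at y ∈ ∅; g ≡ 0 at y ∈ {5}; common: ∅.
Collecting: common zeros = {(0, 10), (4, 8)}, so the count is 2.
Comparison with the Bézout bound: 2 ≤ 2 = deg(f)·deg(g), as expected for curves with no common component (the bound is attained).


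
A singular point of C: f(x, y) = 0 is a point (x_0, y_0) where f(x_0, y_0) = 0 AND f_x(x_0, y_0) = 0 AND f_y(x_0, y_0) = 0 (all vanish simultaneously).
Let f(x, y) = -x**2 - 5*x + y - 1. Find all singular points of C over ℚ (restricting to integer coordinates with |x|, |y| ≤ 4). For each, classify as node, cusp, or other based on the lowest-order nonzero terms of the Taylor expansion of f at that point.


No singular points in the scanned grid; C is smooth there.

Compute partial derivatives:
  f_x = -2*x - 5.
  f_y = 1.
f_y = 1 is a nonzero constant, so f_y never vanishes: no point (x, y) can satisfy f = f_x = f_y = 0. In particular no (x, y) ∈ {−4, ..., 4}² is singular; the curve is smooth.


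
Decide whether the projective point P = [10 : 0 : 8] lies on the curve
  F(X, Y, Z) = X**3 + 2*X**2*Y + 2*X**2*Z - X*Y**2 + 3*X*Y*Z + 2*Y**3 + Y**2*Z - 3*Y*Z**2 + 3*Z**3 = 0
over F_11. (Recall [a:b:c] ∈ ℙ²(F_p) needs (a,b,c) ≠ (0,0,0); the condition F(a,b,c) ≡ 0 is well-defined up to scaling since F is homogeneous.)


F(10,0,8) ≡ 0 (mod 11); P is on the curve.

Evaluate F(10, 0, 8) term-by-term (mod 11).
  X**3 ↦ 1·1000·1·1 = 1000
  2*X**2*Y ↦ 2·100·0·1 = 0
  2*X**2*Z ↦ 2·100·1·8 = 1600
  -X*Y**2 ↦ -1·10·0·1 = 0
  3*X*Y*Z ↦ 3·10·0·8 = 0
  2*Y**3 ↦ 2·1·0·1 = 0
  Y**2*Z ↦ 1·1·0·8 = 0
  -3*Y*Z**2 ↦ -3·1·0·64 = 0
  3*Z**3 ↦ 3·1·1·512 = 1536
Sum: F(10, 0, 8) = (1000) + (0) + (1600) + (0) + (0) + (0) + (0) + (0) + (1536) = 4136.
Reducing mod 11: 4136 ≡ 0 (mod 11).
Since F(a, b, c) ≡ 0 (mod 11), P lies on the curve.


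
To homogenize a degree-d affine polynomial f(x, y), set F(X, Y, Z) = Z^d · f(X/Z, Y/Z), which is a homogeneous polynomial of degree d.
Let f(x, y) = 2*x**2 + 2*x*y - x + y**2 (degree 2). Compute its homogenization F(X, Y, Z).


F(X, Y, Z) = 2*X**2 + 2*X*Y - X*Z + Y**2

deg(f) = 2.
Substitute x = X/Z, y = Y/Z into f, then multiply by Z^2.
  monomial 2·x^2·y^0 ↦ 2·X^2·Y^0·Z^0.
  monomial 2·x^1·y^1 ↦ 2·X^1·Y^1·Z^0.
  monomial -1·x^1·y^0 ↦ -1·X^1·Y^0·Z^1.
  monomial 1·x^0·y^2 ↦ 1·X^0·Y^2·Z^0.
Collecting: F(X, Y, Z) = 2*X**2 + 2*X*Y - X*Z + Y**2.


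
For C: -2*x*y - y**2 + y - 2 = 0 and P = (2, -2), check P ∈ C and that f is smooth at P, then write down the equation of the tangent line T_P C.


Tangent line at P: 4*x + y - 6 = 0.

Step 1: f(2, -2) = 0, so P lies on C.
Step 2: partial derivatives
  f_x(x, y) = -2*y, f_y(x, y) = -2*x - 2*y + 1.
  f_x(P) = 4, f_y(P) = 1 (gradient nonzero, so P is smooth).
Step 3: tangent line at P: 4·(x − 2) + 1·(y − -2) = 0.
Expanding: 4*x + y - 6 = 0.


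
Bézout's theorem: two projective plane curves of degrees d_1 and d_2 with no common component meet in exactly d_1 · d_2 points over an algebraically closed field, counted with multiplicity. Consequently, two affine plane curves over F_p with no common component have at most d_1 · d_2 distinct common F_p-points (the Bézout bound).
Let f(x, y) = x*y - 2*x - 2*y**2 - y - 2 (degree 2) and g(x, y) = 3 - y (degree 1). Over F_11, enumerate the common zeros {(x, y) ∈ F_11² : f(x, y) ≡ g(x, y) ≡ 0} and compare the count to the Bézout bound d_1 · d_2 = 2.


Common zeros: {(1, 3)}; count = 1; Bézout bound = 2.

deg(f) = 2, deg(g) = 1, so Bézout bound = 2.
Scan x ∈ F_11. For each x, list the y ∈ F_11 with f(x, y) ≡ 0 and those with g(x, y) ≡ 0 (mod 11); the common zeros in that column are the intersection.
  x = 0: f ≡ 0 at y ∈ ∅; g ≡ 0 at y ∈ {3}; common: ∅.
  x = 1: f ≡ 0 at y ∈ {3, 8}; g ≡ 0 at y ∈ {3}; common: {3}.
  x = 2: f ≡ 0 at y ∈ ∅; g ≡ 0 at y ∈ {3}; common: ∅.
  x = 3: f ≡ 0 at y ∈ ∅; g ≡ 0 at y ∈ {3}; common: ∅.
  x = 4: f ≡ 0 at y ∈ ∅; g ≡ 0 at y ∈ {3}; common: ∅.
  x = 5: f ≡ 0 at y ∈ ∅; g ≡ 0 at y ∈ {3}; common: ∅.
  x = 6: f ≡ 0 at y ∈ {1, 7}; g ≡ 0 at y ∈ {3}; common: ∅.
  x = 7: f ≡ 0 at y ∈ ∅; g ≡ 0 at y ∈ {3}; common: ∅.
  x = 8: f ≡ 0 at y ∈ {4, 5}; g ≡ 0 at y ∈ {3}; common: ∅.
  x = 9: f ≡ 0 at y ∈ {6, 9}; g ≡ 0 at y ∈ {3}; common: ∅.
  x = 10: f ≡ 0 at y ∈ {0, 10}; g ≡ 0 at y ∈ {3}; common: ∅.
Collecting: common zeros = {(1, 3)}, so the count is 1.
Comparison with the Bézout bound: 1 ≤ 2 = deg(f)·deg(g), as expected for curves with no common component (the affine F_11-count falls short of the bound because intersections may lie at infinity, over extension fields, or carry multiplicity).


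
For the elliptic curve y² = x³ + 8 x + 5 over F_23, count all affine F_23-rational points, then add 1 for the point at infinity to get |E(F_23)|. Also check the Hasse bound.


Affine points = {(2, 11), (2, 12), (4, 3), (4, 20), (5, 3), (5, 20), (6, 4), (6, 19), (7, 6), (7, 17), (8, 11), (8, 12), (9, 1), (9, 22), (10, 2), (10, 21), (12, 9), (12, 14), (13, 11), (13, 12), (14, 3), (14, 20), (15, 2), (15, 21), (18, 1), (18, 22), (19, 1), (19, 22), (20, 0), (21, 2), (21, 21)}; affine count = 31; |E(F_23)| = 32.

Discriminant check: Δ ∝ 4a³ + 27b² = 4·8³ + 27·5² = 4·512 + 27·25 ≡ 9 (mod 23). Nonzero ⇒ E is nonsingular.
For each x ∈ F_23, compute rhs = x³ + 8·x + 5 mod 23, then count y ∈ F_23 with y² ≡ rhs.
  x = 0: rhs = 5, matching y values: none (0 points).
  x = 1: rhs = 14, matching y values: none (0 points).
  x = 2: rhs = 6, matching y values: 11, 12 (2 points).
  x = 3: rhs = 10, matching y values: none (0 points).
  x = 4: rhs = 9, matching y values: 3, 20 (2 points).
  x = 5: rhs = 9, matching y values: 3, 20 (2 points).
  x = 6: rhs = 16, matching y values: 4, 19 (2 points).
  x = 7: rhs = 13, matching y values: 6, 17 (2 points).
  x = 8: rhs = 6, matching y values: 11, 12 (2 points).
  x = 9: rhs = 1, matching y values: 1, 22 (2 points).
  x = 10: rhs = 4, matching y values: 2, 21 (2 points).
  x = 11: rhs = 21, matching y values: none (0 points).
  x = 12: rhs = 12, matching y values: 9, 14 (2 points).
  x = 13: rhs = 6, matching y values: 11, 12 (2 points).
  x = 14: rhs = 9, matching y values: 3, 20 (2 points).
  x = 15: rhs = 4, matching y values: 2, 21 (2 points).
  x = 16: rhs = 20, matching y values: none (0 points).
  x = 17: rhs = 17, matching y values: none (0 points).
  x = 18: rhs = 1, matching y values: 1, 22 (2 points).
  x = 19: rhs = 1, matching y values: 1, 22 (2 points).
  x = 20: rhs = 0, matching y values: 0 (1 points).
  x = 21: rhs = 4, matching y values: 2, 21 (2 points).
  x = 22: rhs = 19, matching y values: none (0 points).
Total affine count: 31.
Full point count |E(F_23)| = 31 + 1 = 32.
Hasse bound: |32 − (23+1)| = |8| = 8 ≤ 2√23 ≈ 9.5917 ✓.


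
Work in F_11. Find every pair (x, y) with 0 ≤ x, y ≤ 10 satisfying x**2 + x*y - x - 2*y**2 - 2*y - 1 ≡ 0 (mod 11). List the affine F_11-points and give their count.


Affine F_11-points: {(1, 2), (1, 3), (4, 0), (4, 1), (7, 1), (7, 7), (8, 0), (8, 3), (9, 2), (9, 7)}; count = 10.

For each of the 121 pairs (x, y) ∈ F_11², evaluate f(x, y) mod 11. Record the zeros.
  x = 0: [0↦10, 1↦6, 2↦9, 3↦8, 4↦3, 5↦5, 6↦3, 7↦8, 8↦9, 9↦6, 10↦10]  zeros at y ∈ ∅
  x = 1: [0↦10, 1↦7, 2↦0, 3↦0, 4↦7, 5↦10, 6↦9, 7↦4, 8↦6, 9↦4, 10↦9]  zeros at y ∈ {2, 3}
  x = 2: [0↦1, 1↦10, 2↦4, 3↦5, 4↦2, 5↦6, 6↦6, 7↦2, 8↦5, 9↦4, 10↦10]  zeros at y ∈ ∅
  x = 3: [0↦5, 1↦4, 2↦10, 3↦1, 4↦10, 5↦4, 6↦5, 7↦2, 8↦6, 9↦6, 10↦2]  zeros at y ∈ ∅
  x = 4: [0↦0, 1↦0, 2↦7, 3↦10, 4↦9, 5↦4, 6↦6, 7↦4, 8↦9, 9↦10, 10↦7]  zeros at y ∈ {0, 1}
  x = 5: [0↦8, 1↦9, 2↦6, 3↦10, 4↦10, 5↦6, 6↦9, 7↦8, 8↦3, 9↦5, 10↦3]  zeros at y ∈ ∅
  x = 6: [0↦7, 1↦9, 2↦7, 3↦1, 4↦2, 5↦10, 6↦3, 7↦3, 8↦10, 9↦2, 10↦1]  zeros at y ∈ ∅
  x = 7: [0↦8, 1↦0, 2↦10, 3↦5, 4↦7, 5↦5, 6↦10, 7↦0, 8↦8, 9↦1, 10↦1]  zeros at y ∈ {1, 7}
  x = 8: [0↦0, 1↦4, 2↦4, 3↦0, 4↦3, 5↦2, 6↦8, 7↦10, 8↦8, 9↦2, 10↦3]  zeros at y ∈ {0, 3}
  x = 9: [0↦5, 1↦10, 2↦0, 3↦8, 4↦1, 5↦1, 6↦8, 7↦0, 8↦10, 9↦5, 10↦7]  zeros at y ∈ {2, 7}
  x = 10: [0↦1, 1↦7, 2↦9, 3↦7, 4↦1, 5↦2, 6↦10, 7↦3, 8↦3, 9↦10, 10↦2]  zeros at y ∈ ∅
Collecting zeros: affine points = {(1, 2), (1, 3), (4, 0), (4, 1), (7, 1), (7, 7), (8, 0), (8, 3), (9, 2), (9, 7)}.
Total count |C(F_11)_aff| = 10.


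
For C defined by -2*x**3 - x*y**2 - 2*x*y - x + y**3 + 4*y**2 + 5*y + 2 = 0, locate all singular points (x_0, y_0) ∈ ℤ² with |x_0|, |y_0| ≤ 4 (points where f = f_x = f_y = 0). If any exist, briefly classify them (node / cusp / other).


Singular points: {(0, -1)}; classification: cusp.

Compute partial derivatives:
  f_x = -6*x**2 - y**2 - 2*y - 1.
  f_y = -2*x*y - 2*x + 3*y**2 + 8*y + 5.
Scan x_0 ∈ {−4, ..., 4}. For each x_0, f_y(x_0, y) is a polynomial in y; find its integer roots y ∈ {−4, ..., 4}, then test f_x and f at those candidates.
  x = -4: f_y(-4, y) = 3*y**2 + 16*y + 13; vanishes at y ∈ {-1}. (-4, -1): f_x = -96 ≠ 0.
  x = -3: f_y(-3, y) = 3*y**2 + 14*y + 11; vanishes at y ∈ {-1}. (-3, -1): f_x = -54 ≠ 0.
  x = -2: f_y(-2, y) = 3*y**2 + 12*y + 9; vanishes at y ∈ {-3, -1}. (-2, -3): f_x = -28 ≠ 0; (-2, -1): f_x = -24 ≠ 0.
  x = -1: f_y(-1, y) = 3*y**2 + 10*y + 7; vanishes at y ∈ {-1}. (-1, -1): f_x = -6 ≠ 0.
  x = 0: f_y(0, y) = 3*y**2 + 8*y + 5; vanishes at y ∈ {-1}. (0, -1): f_x = 0, f = 0 — SINGULAR.
  x = 1: f_y(1, y) = 3*y**2 + 6*y + 3; vanishes at y ∈ {-1}. (1, -1): f_x = -6 ≠ 0.
  x = 2: f_y(2, y) = 3*y**2 + 4*y + 1; vanishes at y ∈ {-1}. (2, -1): f_x = -24 ≠ 0.
  x = 3: f_y(3, y) = 3*y**2 + 2*y - 1; vanishes at y ∈ {-1}. (3, -1): f_x = -54 ≠ 0.
  x = 4: f_y(4, y) = 3*y**2 - 3; vanishes at y ∈ {-1, 1}. (4, -1): f_x = -96 ≠ 0; (4, 1): f_x = -100 ≠ 0.
Only singular point on the grid: (0, -1).
Classify: substitute x = 0 + u, y = -1 + v and expand: f = -2*u**3 - u*v**2 + v**3 + v**2.
No constant or linear terms (consistent with a singular point). Quadratic part: v**2. Cubic part: -2*u**3 - u*v**2 + v**3.
The quadratic part v**2 is a perfect square, so there is a single (double) tangent line v = 0, i.e. y = -1. Restricting the cubic part to that line (v = 0) leaves -2*u**3 ≠ 0, so f is not divisible by v and the branch is v² ≈ 2*u**3 to lowest order — this is a cusp.
Classification: cusp.


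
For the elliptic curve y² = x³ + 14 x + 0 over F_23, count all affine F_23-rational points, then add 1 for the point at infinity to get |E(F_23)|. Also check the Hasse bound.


Affine points = {(0, 0), (2, 6), (2, 17), (3, 0), (6, 1), (6, 22), (7, 2), (7, 21), (8, 7), (8, 16), (9, 2), (9, 21), (10, 6), (10, 17), (11, 6), (11, 17), (18, 9), (18, 14), (19, 8), (19, 15), (20, 0), (22, 10), (22, 13)}; affine count = 23; |E(F_23)| = 24.

Discriminant check: Δ ∝ 4a³ + 27b² = 4·14³ + 27·0² = 4·2744 + 27·0 ≡ 5 (mod 23). Nonzero ⇒ E is nonsingular.
For each x ∈ F_23, compute rhs = x³ + 14·x + 0 mod 23, then count y ∈ F_23 with y² ≡ rhs.
  x = 0: rhs = 0, matching y values: 0 (1 points).
  x = 1: rhs = 15, matching y values: none (0 points).
  x = 2: rhs = 13, matching y values: 6, 17 (2 points).
  x = 3: rhs = 0, matching y values: 0 (1 points).
  x = 4: rhs = 5, matching y values: none (0 points).
  x = 5: rhs = 11, matching y values: none (0 points).
  x = 6: rhs = 1, matching y values: 1, 22 (2 points).
  x = 7: rhs = 4, matching y values: 2, 21 (2 points).
  x = 8: rhs = 3, matching y values: 7, 16 (2 points).
  x = 9: rhs = 4, matching y values: 2, 21 (2 points).
  x = 10: rhs = 13, matching y values: 6, 17 (2 points).
  x = 11: rhs = 13, matching y values: 6, 17 (2 points).
  x = 12: rhs = 10, matching y values: none (0 points).
  x = 13: rhs = 10, matching y values: none (0 points).
  x = 14: rhs = 19, matching y values: none (0 points).
  x = 15: rhs = 20, matching y values: none (0 points).
  x = 16: rhs = 19, matching y values: none (0 points).
  x = 17: rhs = 22, matching y values: none (0 points).
  x = 18: rhs = 12, matching y values: 9, 14 (2 points).
  x = 19: rhs = 18, matching y values: 8, 15 (2 points).
  x = 20: rhs = 0, matching y values: 0 (1 points).
  x = 21: rhs = 10, matching y values: none (0 points).
  x = 22: rhs = 8, matching y values: 10, 13 (2 points).
Total affine count: 23.
Full point count |E(F_23)| = 23 + 1 = 24.
Hasse bound: |24 − (23+1)| = |0| = 0 ≤ 2√23 ≈ 9.5917 ✓.


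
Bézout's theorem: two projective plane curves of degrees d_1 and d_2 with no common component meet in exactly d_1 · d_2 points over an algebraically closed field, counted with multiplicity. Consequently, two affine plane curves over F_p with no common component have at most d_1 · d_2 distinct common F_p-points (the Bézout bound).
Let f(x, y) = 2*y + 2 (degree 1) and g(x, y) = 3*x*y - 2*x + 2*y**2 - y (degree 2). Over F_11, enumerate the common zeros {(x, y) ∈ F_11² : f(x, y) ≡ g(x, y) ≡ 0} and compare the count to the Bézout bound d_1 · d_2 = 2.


Common zeros: {(5, 10)}; count = 1; Bézout bound = 2.

deg(f) = 1, deg(g) = 2, so Bézout bound = 2.
Scan x ∈ F_11. For each x, list the y ∈ F_11 with f(x, y) ≡ 0 and those with g(x, y) ≡ 0 (mod 11); the common zeros in that column are the intersection.
  x = 0: f ≡ 0 at y ∈ {10}; g ≡ 0 at y ∈ {0, 6}; common: ∅.
  x = 1: f ≡ 0 at y ∈ {10}; g ≡ 0 at y ∈ {3, 7}; common: ∅.
  x = 2: f ≡ 0 at y ∈ {10}; g ≡ 0 at y ∈ ∅; common: ∅.
  x = 3: f ≡ 0 at y ∈ {10}; g ≡ 0 at y ∈ ∅; common: ∅.
  x = 4: f ≡ 0 at y ∈ {10}; g ≡ 0 at y ∈ {2, 9}; common: ∅.
  x = 5: f ≡ 0 at y ∈ {10}; g ≡ 0 at y ∈ {5, 10}; common: {10}.
  x = 6: f ≡ 0 at y ∈ {10}; g ≡ 0 at y ∈ {4}; common: ∅.
  x = 7: f ≡ 0 at y ∈ {10}; g ≡ 0 at y ∈ ∅; common: ∅.
  x = 8: f ≡ 0 at y ∈ {10}; g ≡ 0 at y ∈ ∅; common: ∅.
  x = 9: f ≡ 0 at y ∈ {10}; g ≡ 0 at y ∈ ∅; common: ∅.
  x = 10: f ≡ 0 at y ∈ {10}; g ≡ 0 at y ∈ {1}; common: ∅.
Collecting: common zeros = {(5, 10)}, so the count is 1.
Comparison with the Bézout bound: 1 ≤ 2 = deg(f)·deg(g), as expected for curves with no common component (the affine F_11-count falls short of the bound because intersections may lie at infinity, over extension fields, or carry multiplicity).


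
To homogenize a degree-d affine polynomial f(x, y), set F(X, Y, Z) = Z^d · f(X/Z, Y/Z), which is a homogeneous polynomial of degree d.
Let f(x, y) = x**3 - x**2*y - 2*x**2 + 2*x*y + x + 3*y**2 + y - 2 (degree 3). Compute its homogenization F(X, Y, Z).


F(X, Y, Z) = X**3 - X**2*Y - 2*X**2*Z + 2*X*Y*Z + X*Z**2 + 3*Y**2*Z + Y*Z**2 - 2*Z**3

deg(f) = 3.
Substitute x = X/Z, y = Y/Z into f, then multiply by Z^3.
  monomial 1·x^3·y^0 ↦ 1·X^3·Y^0·Z^0.
  monomial -1·x^2·y^1 ↦ -1·X^2·Y^1·Z^0.
  monomial -2·x^2·y^0 ↦ -2·X^2·Y^0·Z^1.
  monomial 2·x^1·y^1 ↦ 2·X^1·Y^1·Z^1.
  monomial 1·x^1·y^0 ↦ 1·X^1·Y^0·Z^2.
  monomial 3·x^0·y^2 ↦ 3·X^0·Y^2·Z^1.
  monomial 1·x^0·y^1 ↦ 1·X^0·Y^1·Z^2.
  monomial -2·x^0·y^0 ↦ -2·X^0·Y^0·Z^3.
Collecting: F(X, Y, Z) = X**3 - X**2*Y - 2*X**2*Z + 2*X*Y*Z + X*Z**2 + 3*Y**2*Z + Y*Z**2 - 2*Z**3.


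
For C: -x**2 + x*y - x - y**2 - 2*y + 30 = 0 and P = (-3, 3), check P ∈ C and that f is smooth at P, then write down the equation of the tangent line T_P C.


Tangent line at P: 8*x - 11*y + 57 = 0.

Step 1: f(-3, 3) = 0, so P lies on C.
Step 2: partial derivatives
  f_x(x, y) = -2*x + y - 1, f_y(x, y) = x - 2*y - 2.
  f_x(P) = 8, f_y(P) = -11 (gradient nonzero, so P is smooth).
Step 3: tangent line at P: 8·(x − -3) + -11·(y − 3) = 0.
Expanding: 8*x - 11*y + 57 = 0.


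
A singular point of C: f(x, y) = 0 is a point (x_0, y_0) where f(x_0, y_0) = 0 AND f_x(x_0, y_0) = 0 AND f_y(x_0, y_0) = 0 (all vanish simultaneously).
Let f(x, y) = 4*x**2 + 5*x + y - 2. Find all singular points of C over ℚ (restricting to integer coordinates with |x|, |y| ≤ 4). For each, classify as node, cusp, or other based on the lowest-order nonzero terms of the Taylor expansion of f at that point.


No singular points in the scanned grid; C is smooth there.

Compute partial derivatives:
  f_x = 8*x + 5.
  f_y = 1.
f_y = 1 is a nonzero constant, so f_y never vanishes: no point (x, y) can satisfy f = f_x = f_y = 0. In particular no (x, y) ∈ {−4, ..., 4}² is singular; the curve is smooth.
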